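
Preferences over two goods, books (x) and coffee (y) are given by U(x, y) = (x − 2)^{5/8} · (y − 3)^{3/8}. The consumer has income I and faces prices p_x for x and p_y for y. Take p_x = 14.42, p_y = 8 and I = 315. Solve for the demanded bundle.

x* = 13.3627, y* = 15.2888

Let x' = x−2, y' = y−3. MRS = (5/3)·y'/x' = p_x/p_y.
After buying the subsistence bundle (2, 3), a share 0.625 of the remaining income goes to x: x* = 2 + 0.625·(I − 2p_x − 3p_y)/p_x.
Discretionary income = 315 − 2·14.42 − 3·8 = 262.16; x* = 2 + 0.625·262.16/14.42 = 13.3627; y* = 3 + 0.375·262.16/8 = 15.2888.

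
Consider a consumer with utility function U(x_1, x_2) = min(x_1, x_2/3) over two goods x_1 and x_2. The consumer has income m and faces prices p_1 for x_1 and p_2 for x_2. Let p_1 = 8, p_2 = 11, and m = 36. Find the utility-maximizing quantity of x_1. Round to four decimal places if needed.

Demand: x_1*(p_1,p_2,m) = m/(p_1 + 3·p_2), x_2* = 3·m/(p_1 + 3·p_2).
Here 8 + 3·11 = 41, giving x_1* = 0.878.

x_1* = 0.878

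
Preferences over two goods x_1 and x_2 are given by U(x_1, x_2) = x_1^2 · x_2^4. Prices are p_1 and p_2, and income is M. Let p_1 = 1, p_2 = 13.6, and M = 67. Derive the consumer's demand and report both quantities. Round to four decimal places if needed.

The MRS is (1/2)·x_2/x_1. Set MRS = p_1/p_2.
Rearranging, p_2·x_2 = 2·p_1·x_1. Substituting into the budget gives p_1·x_1·(1 + 2) = M.
Demand: x_1*(p_1,p_2,M) = 1/3·M/p_1 and x_2* = 2/3·M/p_2.
At p_1=1, p_2=13.6, M=67: x_1* = 1/3·67/1 = 22.3333, x_2* = 3.2843.

x_1* = 22.3333, x_2* = 3.2843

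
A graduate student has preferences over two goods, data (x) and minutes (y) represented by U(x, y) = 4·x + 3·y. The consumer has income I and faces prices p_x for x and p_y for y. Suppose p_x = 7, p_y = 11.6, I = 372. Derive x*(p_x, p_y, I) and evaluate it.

Perfect substitutes: compare marginal utility per dollar. 4/p_x vs 3/p_y → 0.5714 vs 0.2586.
x gives more utility per dollar, so spend all income on x: x* = I/p_x, y* = 0.
Numerically: x* = 53.1429, y* = 0.

x* = 53.1429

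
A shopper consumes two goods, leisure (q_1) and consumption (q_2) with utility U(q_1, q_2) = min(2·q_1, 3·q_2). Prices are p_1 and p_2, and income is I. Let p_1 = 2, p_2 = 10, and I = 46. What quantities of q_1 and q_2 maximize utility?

q_1* = 5.3077, q_2* = 3.5385

Here 3·2 + 2·10 = 26, giving q_1* = 5.3077 and q_2* = 3.5385.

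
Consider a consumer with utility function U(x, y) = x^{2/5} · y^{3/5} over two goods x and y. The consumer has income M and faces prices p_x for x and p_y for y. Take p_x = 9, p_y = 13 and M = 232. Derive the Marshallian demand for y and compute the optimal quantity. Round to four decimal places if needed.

The MRS is (2/3)·y/x. Set MRS = p_x/p_y.
Rearranging, p_y·y = (3/2)·p_x·x. Substituting into the budget gives p_x·x·(1 + (3/2)) = M.
Demand: x*(p_x,p_y,M) = 0.4·M/p_x and y* = 0.6·M/p_y.
At p_x=9, p_y=13, M=232: y* = 0.6·232/13 = 10.7077.

y* = 10.7077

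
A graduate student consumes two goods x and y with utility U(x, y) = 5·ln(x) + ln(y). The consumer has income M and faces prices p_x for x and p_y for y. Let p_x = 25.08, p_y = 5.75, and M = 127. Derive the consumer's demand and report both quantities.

Tangency: MRS = 5·y/x = p_x/p_y.
So 5·p_y·y = p_x·x; combined with the budget, a share 5/6 of income goes to x.
Demand: x*(p_x,p_y,M) = 5/6·M/p_x and y* = 1/6·M/p_y.
At p_x=25.08, p_y=5.75, M=127: x* = 5/6·127/25.08 = 4.2198, y* = 3.6812.

x* = 4.2198, y* = 3.6812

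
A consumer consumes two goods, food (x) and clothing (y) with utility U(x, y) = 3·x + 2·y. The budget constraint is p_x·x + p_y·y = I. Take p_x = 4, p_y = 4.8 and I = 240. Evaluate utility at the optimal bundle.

Linear utility — the consumer picks whichever good has higher MU/price: 3/4 = 0.75 vs 2/4.8 = 0.4167.
x gives more utility per dollar, so spend all income on x: x* = I/p_x, y* = 0.
Numerically: x* = 60, y* = 0.
Utility at the optimum: U(60, 0) = 180.

V = 180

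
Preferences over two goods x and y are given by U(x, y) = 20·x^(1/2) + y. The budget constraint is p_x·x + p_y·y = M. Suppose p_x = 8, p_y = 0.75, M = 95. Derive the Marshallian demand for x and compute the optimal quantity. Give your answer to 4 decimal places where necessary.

Thus x* = (10·p_y/p_x)² — independent of M — with the rest of income spent on y.
Plugging in: x* = (10·0.75/8)² = 0.8789.

x* = 0.8789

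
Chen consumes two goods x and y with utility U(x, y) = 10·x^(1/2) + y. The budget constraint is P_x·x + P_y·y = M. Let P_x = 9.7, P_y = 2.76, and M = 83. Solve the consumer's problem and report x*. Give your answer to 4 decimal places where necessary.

x* = 2.024

Plugging in: x* = (5·2.76/9.7)² = 2.024.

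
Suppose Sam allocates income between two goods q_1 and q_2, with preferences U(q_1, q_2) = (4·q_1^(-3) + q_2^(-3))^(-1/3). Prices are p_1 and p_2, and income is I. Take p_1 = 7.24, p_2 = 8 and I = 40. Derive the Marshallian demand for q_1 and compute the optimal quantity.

q_1* = 3.1354

From the CES first-order condition, 4·(q_2/q_1)^(4) = p_1/p_2.
Solve for the ratio: q_2/q_1 = [(1/4)·p_1/p_2]^(0.25).
Substitute q_2 = (q_2/q_1)·q_1 into the budget: q_1* = I/(p_1 + p_2·(q_2/q_1)).
Numerically q_2/q_1 = 0.689679, so q_1* = 40/(7.24 + 8·0.689679) = 3.1354.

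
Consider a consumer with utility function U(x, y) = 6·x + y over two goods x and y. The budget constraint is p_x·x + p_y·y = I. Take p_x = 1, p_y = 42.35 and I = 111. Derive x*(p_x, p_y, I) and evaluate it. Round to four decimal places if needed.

Linear utility — the consumer picks whichever good has higher MU/price: 6/1 = 6 vs 1/42.35 = 0.0236.
x gives more utility per dollar, so spend all income on x: x* = I/p_x, y* = 0.
Numerically: x* = 111, y* = 0.

x* = 111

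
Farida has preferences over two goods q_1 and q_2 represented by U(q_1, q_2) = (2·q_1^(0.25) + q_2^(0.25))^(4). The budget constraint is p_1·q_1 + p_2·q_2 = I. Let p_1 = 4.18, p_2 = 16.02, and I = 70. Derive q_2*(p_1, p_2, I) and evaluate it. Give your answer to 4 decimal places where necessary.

q_2* = 0.8839

Substitute q_2 = (q_2/q_1)·q_1 into the budget: q_1* = I/(p_1 + p_2·(q_2/q_1)).
Numerically q_2/q_1 = 0.066168, so q_1* = 70/(4.18 + 16.02·0.066168) = 13.3588 and q_2* = 0.066168·13.3588 = 0.8839.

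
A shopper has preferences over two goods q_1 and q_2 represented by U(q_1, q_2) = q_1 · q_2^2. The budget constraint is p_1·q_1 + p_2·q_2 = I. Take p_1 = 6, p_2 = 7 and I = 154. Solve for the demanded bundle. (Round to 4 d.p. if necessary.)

MU_q_1/MU_q_2 = (q_2)/(2·q_1); tangency sets this equal to p_1/p_2.
So p_2·q_2 = 2·p_1·q_1; combined with the budget, a share 1/3 of income goes to q_1.
Demand: q_1*(p_1,p_2,I) = 1/3·I/p_1 and q_2* = 2/3·I/p_2.
At p_1=6, p_2=7, I=154: q_1* = 1/3·154/6 = 8.5556, q_2* = 14.6667.

q_1* = 8.5556, q_2* = 14.6667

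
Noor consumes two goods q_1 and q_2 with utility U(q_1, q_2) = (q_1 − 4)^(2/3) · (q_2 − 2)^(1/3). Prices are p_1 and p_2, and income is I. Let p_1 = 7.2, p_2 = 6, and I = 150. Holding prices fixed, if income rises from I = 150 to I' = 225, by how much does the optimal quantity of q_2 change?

Δq_2* = 4.1667

Discretionary income = 150 − 4·7.2 − 2·6 = 109.2; q_2* = 2 + 1/3·109.2/6 = 8.0667.
At I' = 225: q_2* = 12.2333. Change: 12.2333 − 8.0667 = 4.1667.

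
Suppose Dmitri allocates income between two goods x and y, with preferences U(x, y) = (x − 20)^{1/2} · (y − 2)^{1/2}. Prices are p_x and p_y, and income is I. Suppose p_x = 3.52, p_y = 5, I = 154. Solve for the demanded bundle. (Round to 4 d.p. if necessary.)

x* = 30.4545, y* = 9.36

This is Cobb-Douglas in (x−20, y−2): tangency gives 0.5·p_y·(y−2) = 0.5·p_x·(x−20).
Substituting into the budget: x* = 20 + 0.5·(I − 20·p_x − 2·p_y)/p_x, and y* = 2 + 0.5·(…)/p_y.
Discretionary income = 154 − 20·3.52 − 2·5 = 73.6; x* = 20 + 0.5·73.6/3.52 = 30.4545; y* = 2 + 0.5·73.6/5 = 9.36.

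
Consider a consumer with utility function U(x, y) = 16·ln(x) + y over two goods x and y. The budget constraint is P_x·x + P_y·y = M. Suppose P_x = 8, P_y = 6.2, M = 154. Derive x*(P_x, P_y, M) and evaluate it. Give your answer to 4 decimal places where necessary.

x* = 12.4

MU_x = 16/x, MU_y = 1. Tangency: 16/x = P_x/P_y.
So x*(P_x,P_y) = 16·P_y/P_x, independent of income; and y* = (M − 16·P_y)/P_y.
At the given prices: x* = 16·6.2/8 = 12.4.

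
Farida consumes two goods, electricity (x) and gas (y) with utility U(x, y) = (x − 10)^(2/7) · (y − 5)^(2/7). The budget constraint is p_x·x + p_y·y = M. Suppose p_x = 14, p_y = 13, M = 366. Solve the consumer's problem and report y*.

y* = 11.1923

MRS = (y−5)/(x−10). Tangency with p_x/p_y gives y−5 = (p_x/p_y)·(x−10).
After buying the subsistence bundle (10, 5), a share 0.5 of the remaining income goes to x: x* = 10 + 0.5·(M − 10p_x − 5p_y)/p_x.
Discretionary income = 366 − 10·14 − 5·13 = 161; y* = 5 + 0.5·161/13 = 11.1923.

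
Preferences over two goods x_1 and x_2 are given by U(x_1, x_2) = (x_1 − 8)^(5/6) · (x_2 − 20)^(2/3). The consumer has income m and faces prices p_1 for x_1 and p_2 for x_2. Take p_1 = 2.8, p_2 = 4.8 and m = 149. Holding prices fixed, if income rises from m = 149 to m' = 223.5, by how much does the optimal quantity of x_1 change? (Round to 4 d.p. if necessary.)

Let x_1' = x_1−8, x_2' = x_2−20. MRS = (5/4)·x_2'/x_1' = p_1/p_2.
After buying the subsistence bundle (8, 20), a share 5/9 of the remaining income goes to x_1: x_1* = 8 + 5/9·(m − 8p_1 − 20p_2)/p_1.
Discretionary income = 149 − 8·2.8 − 20·4.8 = 30.6; x_1* = 8 + 5/9·30.6/2.8 = 14.0714.
At m' = 223.5: x_1* = 28.8532. Change: 28.8532 − 14.0714 = 14.7817.

Δx_1* = 14.7817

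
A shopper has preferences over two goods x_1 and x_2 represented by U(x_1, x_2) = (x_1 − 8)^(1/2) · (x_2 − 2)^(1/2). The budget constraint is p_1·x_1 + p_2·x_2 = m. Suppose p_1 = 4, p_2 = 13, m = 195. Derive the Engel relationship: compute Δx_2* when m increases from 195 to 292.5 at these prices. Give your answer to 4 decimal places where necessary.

Δx_2* = 3.75

This is Cobb-Douglas in (x_1−8, x_2−2): tangency gives 0.5·p_2·(x_2−2) = 0.5·p_1·(x_1−8).
Substituting into the budget: x_1* = 8 + 0.5·(m − 8·p_1 − 2·p_2)/p_1, and x_2* = 2 + 0.5·(…)/p_2.
Discretionary income = 195 − 8·4 − 2·13 = 137; x_2* = 2 + 0.5·137/13 = 7.2692.
At m' = 292.5: x_2* = 11.0192. Change: 11.0192 − 7.2692 = 3.75.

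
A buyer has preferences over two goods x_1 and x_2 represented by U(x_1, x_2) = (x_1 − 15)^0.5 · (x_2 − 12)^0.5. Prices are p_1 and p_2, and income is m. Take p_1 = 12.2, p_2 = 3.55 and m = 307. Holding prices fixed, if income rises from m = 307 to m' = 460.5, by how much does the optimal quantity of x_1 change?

Δx_1* = 6.291

Let x_1' = x_1−15, x_2' = x_2−12. MRS = x_2'/x_1' = p_1/p_2.
Substituting into the budget: x_1* = 15 + 0.5·(m − 15·p_1 − 12·p_2)/p_1, and x_2* = 12 + 0.5·(…)/p_2.
Discretionary income = 307 − 15·12.2 − 12·3.55 = 81.4; x_1* = 15 + 0.5·81.4/12.2 = 18.3361.
At m' = 460.5: x_1* = 24.627. Change: 24.627 − 18.3361 = 6.291.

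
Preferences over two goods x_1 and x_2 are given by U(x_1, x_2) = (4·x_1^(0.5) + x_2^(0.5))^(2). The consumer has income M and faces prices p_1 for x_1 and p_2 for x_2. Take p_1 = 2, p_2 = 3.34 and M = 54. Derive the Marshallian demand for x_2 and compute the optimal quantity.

MU_x_1 ∝ 4·x_1^(-0.5), MU_x_2 ∝ x_2^(-0.5), so MRS = 4·(x_2/x_1)^(0.5) = p_1/p_2.
Hence x_2/x_1 = ((1/4)·p_1/p_2)^(1/(0.5)), i.e. raised to the 2 power.
With the ratio pinned down, the budget gives x_1* = M/(p_1 + p_2·(x_2/x_1)) and x_2* = (x_2/x_1)·x_1*.
Numerically x_2/x_1 = 0.02241, so x_1* = 54/(2 + 3.34·0.02241) = 26.026 and x_2* = 0.02241·26.026 = 0.5832.

x_2* = 0.5832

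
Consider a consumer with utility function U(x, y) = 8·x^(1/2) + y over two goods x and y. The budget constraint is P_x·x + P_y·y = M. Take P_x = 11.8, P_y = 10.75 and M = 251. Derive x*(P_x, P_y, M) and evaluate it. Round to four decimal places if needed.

MU_x = 4/√x, MU_y = 1. Tangency: 4/√x = P_x/P_y.
Solve: √x = 4·P_y/P_x, so x*(P_x,P_y) = (4·P_y/P_x)², and y* = (M − P_x·x*)/P_y.
Plugging in: x* = (4·10.75/11.8)² = 13.2792.

x* = 13.2792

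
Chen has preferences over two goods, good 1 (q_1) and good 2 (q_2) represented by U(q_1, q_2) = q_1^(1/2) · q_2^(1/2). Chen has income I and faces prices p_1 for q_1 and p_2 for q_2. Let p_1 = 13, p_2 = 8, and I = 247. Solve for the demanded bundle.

q_1* = 9.5, q_2* = 15.4375

At p_1=13, p_2=8, I=247: q_1* = 0.5·247/13 = 9.5, q_2* = 15.4375.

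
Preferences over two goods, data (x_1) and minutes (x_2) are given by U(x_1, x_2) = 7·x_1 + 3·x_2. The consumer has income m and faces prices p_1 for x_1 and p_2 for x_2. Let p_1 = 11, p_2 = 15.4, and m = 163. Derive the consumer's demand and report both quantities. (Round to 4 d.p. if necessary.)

x_1* = 14.8182, x_2* = 0

Linear utility — the consumer picks whichever good has higher MU/price: 7/11 = 0.6364 vs 3/15.4 = 0.1948.
x_1 gives more utility per dollar, so spend all income on x_1: x_1* = m/p_1, x_2* = 0.
Numerically: x_1* = 14.8182, x_2* = 0.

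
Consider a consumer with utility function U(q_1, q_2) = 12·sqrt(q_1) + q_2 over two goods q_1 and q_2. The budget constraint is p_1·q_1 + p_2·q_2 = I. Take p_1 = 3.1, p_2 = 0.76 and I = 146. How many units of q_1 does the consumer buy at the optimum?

q_1* = 2.1637

Utility is quasi-linear in q_2; the FOC for q_1 is 6/√q_1 = p_1/p_2.
Thus q_1* = (6·p_2/p_1)² — independent of I — with the rest of income spent on q_2.
Plugging in: q_1* = (6·0.76/3.1)² = 2.1637.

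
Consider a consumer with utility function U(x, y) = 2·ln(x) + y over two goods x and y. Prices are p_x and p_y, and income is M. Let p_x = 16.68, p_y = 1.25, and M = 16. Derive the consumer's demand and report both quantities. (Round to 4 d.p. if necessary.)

MU_x = 2/x, MU_y = 1. Tangency: 2/x = p_x/p_y.
So x*(p_x,p_y) = 2·p_y/p_x, independent of income; and y* = (M − 2·p_y)/p_y.
At the given prices: x* = 2·1.25/16.68 = 0.1499, and y* = 10.8.

x* = 0.1499, y* = 10.8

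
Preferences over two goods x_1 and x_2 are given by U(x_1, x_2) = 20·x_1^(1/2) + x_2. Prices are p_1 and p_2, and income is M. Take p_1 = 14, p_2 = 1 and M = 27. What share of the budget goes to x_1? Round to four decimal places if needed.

Plugging in: x_1* = (10·1/14)² = 0.5102, x_2* = 19.8571.
Expenditure on x_1: 14·0.5102 = 7.1429; share = 0.2646.

share on x_1 = 0.2646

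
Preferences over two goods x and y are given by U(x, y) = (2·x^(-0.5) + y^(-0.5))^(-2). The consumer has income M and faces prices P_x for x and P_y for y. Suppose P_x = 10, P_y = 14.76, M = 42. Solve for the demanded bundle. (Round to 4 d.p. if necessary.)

x* = 2.4458, y* = 1.1885

Numerically y/x = 0.485947, so x* = 42/(10 + 14.76·0.485947) = 2.4458 and y* = 0.485947·2.4458 = 1.1885.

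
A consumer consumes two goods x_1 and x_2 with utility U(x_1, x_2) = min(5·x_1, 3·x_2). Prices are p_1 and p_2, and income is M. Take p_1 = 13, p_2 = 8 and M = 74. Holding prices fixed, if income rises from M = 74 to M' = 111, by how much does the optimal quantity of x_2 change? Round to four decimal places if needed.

Leontief preferences: the optimum is at the kink where x_1/3 = x_2/5, i.e. x_2 = (5/3)·x_1.
Budget: p_1·x_1 + p_2·(5/3)·x_1 = M, so (3·p_1 + 5·p_2)·x_1 = 3·M.
Demand: x_1*(p_1,p_2,M) = 3·M/(3·p_1 + 5·p_2), x_2* = 5·M/(3·p_1 + 5·p_2).
Here 3·13 + 5·8 = 79, giving x_2* = 4.6835.
At M' = 111: x_2* = 7.0253. Change: 7.0253 − 4.6835 = 2.3418.

Δx_2* = 2.3418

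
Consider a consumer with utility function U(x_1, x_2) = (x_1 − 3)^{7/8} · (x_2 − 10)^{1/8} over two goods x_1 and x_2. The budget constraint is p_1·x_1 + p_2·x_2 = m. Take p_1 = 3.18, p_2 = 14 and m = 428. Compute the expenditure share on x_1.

share on x_1 = 0.5916

Discretionary income = 428 − 3·3.18 − 10·14 = 278.46; x_1* = 3 + 0.875·278.46/3.18 = 79.6203; x_2* = 10 + 0.125·278.46/14 = 12.4863.
Expenditure on x_1: 3.18·79.6203 = 253.1925; share = 0.5916.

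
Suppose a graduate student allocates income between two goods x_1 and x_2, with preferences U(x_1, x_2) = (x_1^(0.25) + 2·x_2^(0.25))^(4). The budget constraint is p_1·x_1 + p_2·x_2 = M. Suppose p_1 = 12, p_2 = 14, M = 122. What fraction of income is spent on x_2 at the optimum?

MU_x_1 ∝ x_1^(-0.75), MU_x_2 ∝ 2·x_2^(-0.75), so MRS = (1/2)·(x_2/x_1)^(0.75) = p_1/p_2.
Hence x_2/x_1 = (2·p_1/p_2)^(1/(0.75)), i.e. raised to the 4/3 power.
Substitute x_2 = (x_2/x_1)·x_1 into the budget: x_1* = M/(p_1 + p_2·(x_2/x_1)).
Numerically x_2/x_1 = 2.051686, so x_1* = 122/(12 + 14·2.051686) = 2.9958 and x_2* = 2.051686·2.9958 = 6.1465.
Expenditure on x_2: 14·6.1465 = 86.0503; share = 0.7053.

share on x_2 = 0.7053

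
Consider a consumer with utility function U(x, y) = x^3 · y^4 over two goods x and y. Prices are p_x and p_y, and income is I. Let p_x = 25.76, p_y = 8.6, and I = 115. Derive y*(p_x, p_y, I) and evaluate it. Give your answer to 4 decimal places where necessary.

Tangency: MRS = (3/4)·y/x = p_x/p_y.
So 3·p_y·y = 4·p_x·x; combined with the budget, a share 3/7 of income goes to x.
Demand: x*(p_x,p_y,I) = 3/7·I/p_x and y* = 4/7·I/p_y.
At p_x=25.76, p_y=8.6, I=115: y* = 4/7·115/8.6 = 7.6412.

y* = 7.6412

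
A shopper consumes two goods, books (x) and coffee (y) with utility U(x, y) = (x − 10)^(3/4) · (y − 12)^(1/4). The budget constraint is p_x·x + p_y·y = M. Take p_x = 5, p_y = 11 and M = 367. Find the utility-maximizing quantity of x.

This is Cobb-Douglas in (x−10, y−12): tangency gives 0.75·p_y·(y−12) = 0.25·p_x·(x−10).
Substituting into the budget: x* = 10 + 0.75·(M − 10·p_x − 12·p_y)/p_x, and y* = 12 + 0.25·(…)/p_y.
Discretionary income = 367 − 10·5 − 12·11 = 185; x* = 10 + 0.75·185/5 = 37.75.

x* = 37.75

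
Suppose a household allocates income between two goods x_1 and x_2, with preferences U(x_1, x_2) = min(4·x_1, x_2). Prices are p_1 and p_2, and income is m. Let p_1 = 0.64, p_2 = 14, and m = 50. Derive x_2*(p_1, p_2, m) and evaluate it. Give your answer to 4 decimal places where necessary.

Leontief preferences: the optimum is at the kink where x_1/1 = x_2/4, i.e. x_2 = 4·x_1.
Budget: p_1·x_1 + p_2·4·x_1 = m, so (p_1 + 4·p_2)·x_1 = m.
Demand: x_1*(p_1,p_2,m) = m/(p_1 + 4·p_2), x_2* = 4·m/(p_1 + 4·p_2).
Here 0.64 + 4·14 = 56.64, giving x_2* = 3.5311.

x_2* = 3.5311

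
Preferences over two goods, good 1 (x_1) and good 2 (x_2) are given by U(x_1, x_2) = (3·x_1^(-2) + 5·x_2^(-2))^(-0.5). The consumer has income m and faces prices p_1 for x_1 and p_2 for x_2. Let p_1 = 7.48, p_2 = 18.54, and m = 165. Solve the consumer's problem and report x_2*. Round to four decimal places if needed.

x_2* = 6.0935

Numerically x_2/x_1 = 0.876086, so x_1* = 165/(7.48 + 18.54·0.876086) = 6.9554 and x_2* = 0.876086·6.9554 = 6.0935.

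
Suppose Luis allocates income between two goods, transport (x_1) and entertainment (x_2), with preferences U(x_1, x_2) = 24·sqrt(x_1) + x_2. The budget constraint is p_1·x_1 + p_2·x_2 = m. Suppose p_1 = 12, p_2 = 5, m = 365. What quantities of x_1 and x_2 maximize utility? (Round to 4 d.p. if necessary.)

MU_x_1 = 12/√x_1, MU_x_2 = 1. Tangency: 12/√x_1 = p_1/p_2.
Thus x_1* = (12·p_2/p_1)² — independent of m — with the rest of income spent on x_2.
Plugging in: x_1* = (12·5/12)² = 25, x_2* = 13.

x_1* = 25, x_2* = 13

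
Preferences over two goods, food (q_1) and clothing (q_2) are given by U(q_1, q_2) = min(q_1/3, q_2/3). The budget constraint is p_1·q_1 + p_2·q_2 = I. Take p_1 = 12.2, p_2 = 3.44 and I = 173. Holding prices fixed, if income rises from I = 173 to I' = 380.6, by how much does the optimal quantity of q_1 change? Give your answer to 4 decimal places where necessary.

Δq_1* = 13.2737

With perfect complements, no substitution: consume in ratio q_1:q_2 = 3:3.
Budget: p_1·q_1 + p_2·q_1 = I, so (3·p_1 + 3·p_2)·q_1 = 3·I.
Demand: q_1*(p_1,p_2,I) = 3·I/(3·p_1 + 3·p_2), q_2* = 3·I/(3·p_1 + 3·p_2).
Here 3·12.2 + 3·3.44 = 46.92, giving q_1* = 11.0614.
At I' = 380.6: q_1* = 24.335. Change: 24.335 − 11.0614 = 13.2737.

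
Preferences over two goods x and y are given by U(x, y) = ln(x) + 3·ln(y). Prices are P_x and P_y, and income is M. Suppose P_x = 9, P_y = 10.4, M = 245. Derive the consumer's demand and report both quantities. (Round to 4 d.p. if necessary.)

Tangency: MRS = (1/3)·y/x = P_x/P_y.
Rearranging, P_y·y = 3·P_x·x. Substituting into the budget gives P_x·x·(1 + 3) = M.
Demand: x*(P_x,P_y,M) = 0.25·M/P_x and y* = 0.75·M/P_y.
At P_x=9, P_y=10.4, M=245: x* = 0.25·245/9 = 6.8056, y* = 17.6683.

x* = 6.8056, y* = 17.6683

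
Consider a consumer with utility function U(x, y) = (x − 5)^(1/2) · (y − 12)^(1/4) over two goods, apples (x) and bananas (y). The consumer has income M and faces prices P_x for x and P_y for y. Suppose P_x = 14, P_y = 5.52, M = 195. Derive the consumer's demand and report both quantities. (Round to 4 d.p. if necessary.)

MRS = 2·(y−12)/(x−5). Tangency with P_x/P_y gives y−12 = (1/2)·(P_x/P_y)·(x−5).
Substituting into the budget: x* = 5 + 2/3·(M − 5·P_x − 12·P_y)/P_x, and y* = 12 + 1/3·(…)/P_y.
Discretionary income = 195 − 5·14 − 12·5.52 = 58.76; x* = 5 + 2/3·58.76/14 = 7.7981; y* = 12 + 1/3·58.76/5.52 = 15.5483.

x* = 7.7981, y* = 15.5483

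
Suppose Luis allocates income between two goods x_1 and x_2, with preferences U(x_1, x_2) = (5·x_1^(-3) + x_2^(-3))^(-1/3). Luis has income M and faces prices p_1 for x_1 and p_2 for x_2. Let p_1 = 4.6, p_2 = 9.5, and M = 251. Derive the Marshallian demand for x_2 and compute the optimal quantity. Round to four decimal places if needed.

From the CES first-order condition, 5·(x_2/x_1)^(4) = p_1/p_2.
Hence x_2/x_1 = ((1/5)·p_1/p_2)^(1/(4)), i.e. raised to the 0.25 power.
Substitute x_2 = (x_2/x_1)·x_1 into the budget: x_1* = M/(p_1 + p_2·(x_2/x_1)).
Numerically x_2/x_1 = 0.557848, so x_1* = 251/(4.6 + 9.5·0.557848) = 25.3547 and x_2* = 0.557848·25.3547 = 14.1441.

x_2* = 14.1441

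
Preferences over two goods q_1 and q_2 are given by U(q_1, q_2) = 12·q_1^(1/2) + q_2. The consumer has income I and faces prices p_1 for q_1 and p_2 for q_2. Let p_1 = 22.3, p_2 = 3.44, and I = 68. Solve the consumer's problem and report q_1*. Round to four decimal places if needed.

q_1* = 0.8567

Set MRS = p_1/p_2: 6·q_1^(−1/2) = p_1/p_2.
Solve: √q_1 = 6·p_2/p_1, so q_1*(p_1,p_2) = (6·p_2/p_1)², and q_2* = (I − p_1·q_1*)/p_2.
Plugging in: q_1* = (6·3.44/22.3)² = 0.8567.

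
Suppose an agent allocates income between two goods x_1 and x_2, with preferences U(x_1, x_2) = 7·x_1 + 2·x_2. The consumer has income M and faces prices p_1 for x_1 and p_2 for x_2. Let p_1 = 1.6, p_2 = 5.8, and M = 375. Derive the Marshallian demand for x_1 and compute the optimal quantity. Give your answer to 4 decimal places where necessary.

x_1* = 234.375

x_1 gives more utility per dollar, so spend all income on x_1: x_1* = M/p_1, x_2* = 0.
Numerically: x_1* = 234.375, x_2* = 0.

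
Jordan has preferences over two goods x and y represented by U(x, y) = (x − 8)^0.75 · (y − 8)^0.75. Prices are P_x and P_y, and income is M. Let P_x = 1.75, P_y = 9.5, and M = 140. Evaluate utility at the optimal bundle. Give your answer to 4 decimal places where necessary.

V = 15.1823

After buying the subsistence bundle (8, 8), a share 0.5 of the remaining income goes to x: x* = 8 + 0.5·(M − 8P_x − 8P_y)/P_x.
Discretionary income = 140 − 8·1.75 − 8·9.5 = 50; x* = 8 + 0.5·50/1.75 = 22.2857; y* = 8 + 0.5·50/9.5 = 10.6316.
Utility at the optimum: U(22.2857, 10.6316) = 15.1823.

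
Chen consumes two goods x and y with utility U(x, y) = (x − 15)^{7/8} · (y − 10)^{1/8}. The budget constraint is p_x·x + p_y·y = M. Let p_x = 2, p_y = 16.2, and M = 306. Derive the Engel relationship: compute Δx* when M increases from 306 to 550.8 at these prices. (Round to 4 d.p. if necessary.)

Δx* = 107.1

After buying the subsistence bundle (15, 10), a share 0.875 of the remaining income goes to x: x* = 15 + 0.875·(M − 15p_x − 10p_y)/p_x.
Discretionary income = 306 − 15·2 − 10·16.2 = 114; x* = 15 + 0.875·114/2 = 64.875.
At M' = 550.8: x* = 171.975. Change: 171.975 − 64.875 = 107.1.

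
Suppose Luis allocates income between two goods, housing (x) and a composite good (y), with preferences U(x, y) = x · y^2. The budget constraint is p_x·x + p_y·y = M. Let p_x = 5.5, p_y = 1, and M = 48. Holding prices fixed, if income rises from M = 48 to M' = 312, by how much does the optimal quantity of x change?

Demand: x*(p_x,p_y,M) = 1/3·M/p_x and y* = 2/3·M/p_y.
At p_x=5.5, p_y=1, M=48: x* = 1/3·48/5.5 = 2.9091.
At M' = 312: x* = 18.9091. Change: 18.9091 − 2.9091 = 16.

Δx* = 16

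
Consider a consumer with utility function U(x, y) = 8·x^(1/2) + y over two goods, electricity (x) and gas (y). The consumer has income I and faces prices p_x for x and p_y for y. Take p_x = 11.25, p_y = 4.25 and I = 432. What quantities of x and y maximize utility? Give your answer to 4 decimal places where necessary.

Utility is quasi-linear in y; the FOC for x is 4/√x = p_x/p_y.
Thus x* = (4·p_y/p_x)² — independent of I — with the rest of income spent on y.
Plugging in: x* = (4·4.25/11.25)² = 2.2835, y* = 95.6026.

x* = 2.2835, y* = 95.6026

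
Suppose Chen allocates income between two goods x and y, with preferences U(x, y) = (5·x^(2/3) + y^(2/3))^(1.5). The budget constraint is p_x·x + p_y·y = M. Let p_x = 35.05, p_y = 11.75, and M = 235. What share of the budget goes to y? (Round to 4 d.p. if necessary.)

MU_x ∝ 5·x^(-1/3), MU_y ∝ y^(-1/3), so MRS = 5·(y/x)^(1/3) = p_x/p_y.
Solve for the ratio: y/x = [(1/5)·p_x/p_y]^(3).
With the ratio pinned down, the budget gives x* = M/(p_x + p_y·(y/x)) and y* = (y/x)·x*.
Numerically y/x = 0.212344, so x* = 235/(35.05 + 11.75·0.212344) = 6.2591 and y* = 0.212344·6.2591 = 1.3291.
Expenditure on y: 11.75·1.3291 = 15.6169; share = 0.0665.

share on y = 0.0665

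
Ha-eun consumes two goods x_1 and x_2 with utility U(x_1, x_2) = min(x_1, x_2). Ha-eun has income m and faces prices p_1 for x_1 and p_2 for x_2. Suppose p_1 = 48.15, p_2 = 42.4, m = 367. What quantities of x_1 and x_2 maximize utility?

x_1* = 4.053, x_2* = 4.053

With perfect complements, no substitution: consume in ratio x_1:x_2 = 1:1.
Budget: p_1·x_1 + p_2·x_1 = m, so (p_1 + p_2)·x_1 = m.
Demand: x_1*(p_1,p_2,m) = m/(p_1 + p_2), x_2* = m/(p_1 + p_2).
Here 48.15 + 42.4 = 90.55, giving x_1* = 4.053 and x_2* = 4.053.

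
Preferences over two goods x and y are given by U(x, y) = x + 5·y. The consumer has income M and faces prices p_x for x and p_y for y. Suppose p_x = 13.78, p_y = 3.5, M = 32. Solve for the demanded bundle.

Linear utility — the consumer picks whichever good has higher MU/price: 1/13.78 = 0.0726 vs 5/3.5 = 1.4286.
y gives more utility per dollar, so spend all income on y: y* = M/p_y, x* = 0.
Numerically: x* = 0, y* = 9.1429.

x* = 0, y* = 9.1429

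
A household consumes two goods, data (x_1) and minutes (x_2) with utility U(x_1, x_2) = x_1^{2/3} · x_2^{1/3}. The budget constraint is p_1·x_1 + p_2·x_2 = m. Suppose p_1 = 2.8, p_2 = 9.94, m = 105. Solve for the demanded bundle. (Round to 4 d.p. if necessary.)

Tangency: MRS = 2·x_2/x_1 = p_1/p_2.
Rearranging, p_2·x_2 = (1/2)·p_1·x_1. Substituting into the budget gives p_1·x_1·(1 + (1/2)) = m.
Demand: x_1*(p_1,p_2,m) = 2/3·m/p_1 and x_2* = 1/3·m/p_2.
At p_1=2.8, p_2=9.94, m=105: x_1* = 2/3·105/2.8 = 25, x_2* = 3.5211.

x_1* = 25, x_2* = 3.5211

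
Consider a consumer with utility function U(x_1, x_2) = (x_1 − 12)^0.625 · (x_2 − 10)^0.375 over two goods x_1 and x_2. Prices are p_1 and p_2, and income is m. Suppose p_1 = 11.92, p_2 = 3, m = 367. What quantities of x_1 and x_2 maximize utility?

x_1* = 22.1699, x_2* = 34.245

MRS = (5/3)·(x_2−10)/(x_1−12). Tangency with p_1/p_2 gives x_2−10 = (3/5)·(p_1/p_2)·(x_1−12).
Substituting into the budget: x_1* = 12 + 0.625·(m − 12·p_1 − 10·p_2)/p_1, and x_2* = 10 + 0.375·(…)/p_2.
Discretionary income = 367 − 12·11.92 − 10·3 = 193.96; x_1* = 12 + 0.625·193.96/11.92 = 22.1699; x_2* = 10 + 0.375·193.96/3 = 34.245.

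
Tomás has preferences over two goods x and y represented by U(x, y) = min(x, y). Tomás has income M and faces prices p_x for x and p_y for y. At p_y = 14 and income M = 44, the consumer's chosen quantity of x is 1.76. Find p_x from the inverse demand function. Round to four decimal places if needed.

p_x = 11

Leontief preferences: the optimum is at the kink where x/1 = y/1, i.e. y = x.
Budget: p_x·x + p_y·x = M, so (p_x + p_y)·x = M.
Demand: x*(p_x,p_y,M) = M/(p_x + p_y), y* = M/(p_x + p_y).
Set x* = 1.76 in the demand function and solve for p_x: p_x = 11.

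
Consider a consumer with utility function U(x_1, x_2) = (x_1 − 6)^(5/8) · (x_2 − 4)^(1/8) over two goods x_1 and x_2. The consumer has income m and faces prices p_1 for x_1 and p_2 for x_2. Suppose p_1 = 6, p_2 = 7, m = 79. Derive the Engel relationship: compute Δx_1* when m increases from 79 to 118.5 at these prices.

Substituting into the budget: x_1* = 6 + 5/6·(m − 6·p_1 − 4·p_2)/p_1, and x_2* = 4 + 1/6·(…)/p_2.
Discretionary income = 79 − 6·6 − 4·7 = 15; x_1* = 6 + 5/6·15/6 = 8.0833.
At m' = 118.5: x_1* = 13.5694. Change: 13.5694 − 8.0833 = 5.4861.

Δx_1* = 5.4861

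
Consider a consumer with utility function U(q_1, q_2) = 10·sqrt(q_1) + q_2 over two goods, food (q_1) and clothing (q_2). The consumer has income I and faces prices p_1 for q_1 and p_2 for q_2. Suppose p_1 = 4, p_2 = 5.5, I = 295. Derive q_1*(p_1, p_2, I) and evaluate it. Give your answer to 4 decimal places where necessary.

q_1* = 47.2656

Utility is quasi-linear in q_2; the FOC for q_1 is 5/√q_1 = p_1/p_2.
Solve: √q_1 = 5·p_2/p_1, so q_1*(p_1,p_2) = (5·p_2/p_1)², and q_2* = (I − p_1·q_1*)/p_2.
Plugging in: q_1* = (5·5.5/4)² = 47.2656.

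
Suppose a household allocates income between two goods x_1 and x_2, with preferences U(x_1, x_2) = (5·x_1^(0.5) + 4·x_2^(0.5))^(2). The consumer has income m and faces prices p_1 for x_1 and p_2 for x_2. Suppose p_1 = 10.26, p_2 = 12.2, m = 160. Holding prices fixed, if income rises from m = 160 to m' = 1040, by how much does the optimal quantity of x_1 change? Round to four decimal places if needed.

Δx_1* = 55.7589

MRS = MU_x_1/MU_x_2 = (5/4)·(x_2/x_1)^(0.5). Set equal to p_1/p_2.
Hence x_2/x_1 = ((4/5)·p_1/p_2)^(1/(0.5)), i.e. raised to the 2 power.
Substitute x_2 = (x_2/x_1)·x_1 into the budget: x_1* = m/(p_1 + p_2·(x_2/x_1)).
Numerically x_2/x_1 = 0.452642, so x_1* = 160/(10.26 + 12.2·0.452642) = 10.138.
At m' = 1040: x_1* = 65.8969. Change: 65.8969 − 10.138 = 55.7589.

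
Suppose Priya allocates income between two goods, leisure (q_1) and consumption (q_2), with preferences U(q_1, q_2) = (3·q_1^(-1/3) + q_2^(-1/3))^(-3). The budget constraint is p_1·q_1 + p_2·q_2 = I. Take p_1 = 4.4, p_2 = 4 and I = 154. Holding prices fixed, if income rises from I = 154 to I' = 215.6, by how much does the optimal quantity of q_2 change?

Substitute q_2 = (q_2/q_1)·q_1 into the budget: q_1* = I/(p_1 + p_2·(q_2/q_1)).
Numerically q_2/q_1 = 0.471198, so q_1* = 154/(4.4 + 4·0.471198) = 24.5036 and q_2* = 0.471198·24.5036 = 11.546.
At I' = 215.6: q_2* = 16.1645. Change: 16.1645 − 11.546 = 4.6184.

Δq_2* = 4.6184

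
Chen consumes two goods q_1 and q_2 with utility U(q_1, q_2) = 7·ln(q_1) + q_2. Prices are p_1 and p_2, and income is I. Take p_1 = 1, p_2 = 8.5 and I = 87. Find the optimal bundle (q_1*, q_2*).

q_1* = 59.5, q_2* = 3.2353

At the given prices: q_1* = 7·8.5/1 = 59.5, and q_2* = 3.2353.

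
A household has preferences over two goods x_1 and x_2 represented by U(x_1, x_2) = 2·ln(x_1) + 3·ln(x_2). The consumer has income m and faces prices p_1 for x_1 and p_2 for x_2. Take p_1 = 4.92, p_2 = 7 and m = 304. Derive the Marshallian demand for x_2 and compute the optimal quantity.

x_2* = 26.0571

MU_x_1/MU_x_2 = (2·x_2)/(3·x_1); tangency sets this equal to p_1/p_2.
So 2·p_2·x_2 = 3·p_1·x_1; combined with the budget, a share 0.4 of income goes to x_1.
Demand: x_1*(p_1,p_2,m) = 0.4·m/p_1 and x_2* = 0.6·m/p_2.
At p_1=4.92, p_2=7, m=304: x_2* = 0.6·304/7 = 26.0571.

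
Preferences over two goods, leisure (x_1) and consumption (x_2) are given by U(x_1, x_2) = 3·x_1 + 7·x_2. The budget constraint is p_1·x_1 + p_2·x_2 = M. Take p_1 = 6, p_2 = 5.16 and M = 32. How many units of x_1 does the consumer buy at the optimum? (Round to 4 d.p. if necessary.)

x_1* = 0

Linear utility — the consumer picks whichever good has higher MU/price: 3/6 = 0.5 vs 7/5.16 = 1.3566.
x_2 gives more utility per dollar, so spend all income on x_2: x_2* = M/p_2, x_1* = 0.
Numerically: x_1* = 0, x_2* = 6.2016.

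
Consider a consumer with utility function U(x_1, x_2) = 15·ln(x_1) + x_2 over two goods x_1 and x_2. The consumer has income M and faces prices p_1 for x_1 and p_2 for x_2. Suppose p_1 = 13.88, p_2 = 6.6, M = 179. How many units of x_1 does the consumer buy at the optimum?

x_1* = 7.1326

MU_x_1 = 15/x_1, MU_x_2 = 1. Tangency: 15/x_1 = p_1/p_2.
So x_1*(p_1,p_2) = 15·p_2/p_1, independent of income; and x_2* = (M − 15·p_2)/p_2.
At the given prices: x_1* = 15·6.6/13.88 = 7.1326.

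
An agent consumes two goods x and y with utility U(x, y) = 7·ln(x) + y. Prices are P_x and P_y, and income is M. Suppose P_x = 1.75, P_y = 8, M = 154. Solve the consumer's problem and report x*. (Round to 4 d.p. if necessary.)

Set MRS = P_x/P_y: (7/x)/1 = P_x/P_y.
So x*(P_x,P_y) = 7·P_y/P_x, independent of income; and y* = (M − 7·P_y)/P_y.
At the given prices: x* = 7·8/1.75 = 32.

x* = 32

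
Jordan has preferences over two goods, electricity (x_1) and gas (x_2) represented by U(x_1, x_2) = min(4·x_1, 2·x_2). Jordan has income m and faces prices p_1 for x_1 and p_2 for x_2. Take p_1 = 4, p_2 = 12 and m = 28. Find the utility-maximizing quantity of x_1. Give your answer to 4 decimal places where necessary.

Leontief preferences: the optimum is at the kink where x_1/2 = x_2/4, i.e. x_2 = 2·x_1.
Budget: p_1·x_1 + p_2·2·x_1 = m, so (2·p_1 + 4·p_2)·x_1 = 2·m.
Demand: x_1*(p_1,p_2,m) = 2·m/(2·p_1 + 4·p_2), x_2* = 4·m/(2·p_1 + 4·p_2).
Here 2·4 + 4·12 = 56, giving x_1* = 1.

x_1* = 1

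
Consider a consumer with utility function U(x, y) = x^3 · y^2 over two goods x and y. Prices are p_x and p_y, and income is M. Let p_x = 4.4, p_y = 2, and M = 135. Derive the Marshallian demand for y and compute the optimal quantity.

y* = 27

Tangency: MRS = (3/2)·y/x = p_x/p_y.
Rearranging, p_y·y = (2/3)·p_x·x. Substituting into the budget gives p_x·x·(1 + (2/3)) = M.
Demand: x*(p_x,p_y,M) = 0.6·M/p_x and y* = 0.4·M/p_y.
At p_x=4.4, p_y=2, M=135: y* = 0.4·135/2 = 27.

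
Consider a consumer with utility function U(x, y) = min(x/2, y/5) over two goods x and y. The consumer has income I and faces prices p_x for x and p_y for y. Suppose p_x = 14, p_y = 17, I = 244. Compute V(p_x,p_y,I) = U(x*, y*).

Leontief preferences: the optimum is at the kink where x/2 = y/5, i.e. y = (5/2)·x.
Budget: p_x·x + p_y·(5/2)·x = I, so (2·p_x + 5·p_y)·x = 2·I.
Demand: x*(p_x,p_y,I) = 2·I/(2·p_x + 5·p_y), y* = 5·I/(2·p_x + 5·p_y).
Here 2·14 + 5·17 = 113, giving x* = 4.3186 and y* = 10.7965.
Utility at the optimum: U(4.3186, 10.7965) = 2.1593.

V = 2.1593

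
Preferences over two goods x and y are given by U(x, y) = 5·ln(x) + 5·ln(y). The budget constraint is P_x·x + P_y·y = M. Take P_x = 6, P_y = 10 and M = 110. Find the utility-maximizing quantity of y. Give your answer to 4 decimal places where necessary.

The MRS is y/x. Set MRS = P_x/P_y.
Rearranging, P_y·y = P_x·x. Substituting into the budget gives P_x·x·(1 + 1) = M.
Demand: x*(P_x,P_y,M) = 0.5·M/P_x and y* = 0.5·M/P_y.
At P_x=6, P_y=10, M=110: y* = 0.5·110/10 = 5.5.

y* = 5.5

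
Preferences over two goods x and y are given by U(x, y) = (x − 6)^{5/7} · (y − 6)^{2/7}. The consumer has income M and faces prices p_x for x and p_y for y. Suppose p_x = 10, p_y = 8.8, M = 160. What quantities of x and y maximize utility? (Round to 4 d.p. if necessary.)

This is Cobb-Douglas in (x−6, y−6): tangency gives 5/7·p_y·(y−6) = 2/7·p_x·(x−6).
After buying the subsistence bundle (6, 6), a share 5/7 of the remaining income goes to x: x* = 6 + 5/7·(M − 6p_x − 6p_y)/p_x.
Discretionary income = 160 − 6·10 − 6·8.8 = 47.2; x* = 6 + 5/7·47.2/10 = 9.3714; y* = 6 + 2/7·47.2/8.8 = 7.5325.

x* = 9.3714, y* = 7.5325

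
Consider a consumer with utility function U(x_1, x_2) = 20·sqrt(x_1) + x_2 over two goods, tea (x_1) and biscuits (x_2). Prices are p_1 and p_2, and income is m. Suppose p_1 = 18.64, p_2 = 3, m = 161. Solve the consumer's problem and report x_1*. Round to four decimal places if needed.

x_1* = 2.5903

Utility is quasi-linear in x_2; the FOC for x_1 is 10/√x_1 = p_1/p_2.
Solve: √x_1 = 10·p_2/p_1, so x_1*(p_1,p_2) = (10·p_2/p_1)², and x_2* = (m − p_1·x_1*)/p_2.
Plugging in: x_1* = (10·3/18.64)² = 2.5903.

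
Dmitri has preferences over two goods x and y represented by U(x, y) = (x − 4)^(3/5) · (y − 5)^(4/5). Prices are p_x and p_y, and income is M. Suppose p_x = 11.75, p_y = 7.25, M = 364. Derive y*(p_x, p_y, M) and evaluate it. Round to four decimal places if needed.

y* = 27.1281

Let x' = x−4, y' = y−5. MRS = (3/4)·y'/x' = p_x/p_y.
After buying the subsistence bundle (4, 5), a share 3/7 of the remaining income goes to x: x* = 4 + 3/7·(M − 4p_x − 5p_y)/p_x.
Discretionary income = 364 − 4·11.75 − 5·7.25 = 280.75; y* = 5 + 4/7·280.75/7.25 = 27.1281.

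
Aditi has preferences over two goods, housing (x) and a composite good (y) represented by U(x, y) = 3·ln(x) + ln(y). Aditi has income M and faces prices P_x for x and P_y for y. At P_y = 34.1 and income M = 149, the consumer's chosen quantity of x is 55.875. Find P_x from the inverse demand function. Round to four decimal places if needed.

P_x = 2

MU_x/MU_y = (3·y)/(x); tangency sets this equal to P_x/P_y.
So 3·P_y·y = P_x·x; combined with the budget, a share 0.75 of income goes to x.
Demand: x*(P_x,P_y,M) = 0.75·M/P_x and y* = 0.25·M/P_y.
Set x* = 55.875 in the demand function and solve for P_x: P_x = 2.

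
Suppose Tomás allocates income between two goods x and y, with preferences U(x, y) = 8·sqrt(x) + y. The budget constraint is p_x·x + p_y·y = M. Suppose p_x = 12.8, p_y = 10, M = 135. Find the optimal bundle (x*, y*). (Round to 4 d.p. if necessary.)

Utility is quasi-linear in y; the FOC for x is 4/√x = p_x/p_y.
Thus x* = (4·p_y/p_x)² — independent of M — with the rest of income spent on y.
Plugging in: x* = (4·10/12.8)² = 9.7656, y* = 1.

x* = 9.7656, y* = 1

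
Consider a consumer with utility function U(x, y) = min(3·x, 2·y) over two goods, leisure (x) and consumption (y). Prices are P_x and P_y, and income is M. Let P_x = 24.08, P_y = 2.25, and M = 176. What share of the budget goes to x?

Leontief preferences: the optimum is at the kink where x/2 = y/3, i.e. y = (3/2)·x.
Budget: P_x·x + P_y·(3/2)·x = M, so (2·P_x + 3·P_y)·x = 2·M.
Demand: x*(P_x,P_y,M) = 2·M/(2·P_x + 3·P_y), y* = 3·M/(2·P_x + 3·P_y).
Here 2·24.08 + 3·2.25 = 54.91, giving x* = 6.4105 and y* = 9.6157.
Expenditure on x: 24.08·6.4105 = 154.3646; share = 0.8771.

share on x = 0.8771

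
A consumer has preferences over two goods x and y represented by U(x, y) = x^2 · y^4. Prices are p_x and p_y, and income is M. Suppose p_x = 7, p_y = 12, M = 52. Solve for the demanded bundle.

x* = 2.4762, y* = 2.8889

At p_x=7, p_y=12, M=52: x* = 1/3·52/7 = 2.4762, y* = 2.8889.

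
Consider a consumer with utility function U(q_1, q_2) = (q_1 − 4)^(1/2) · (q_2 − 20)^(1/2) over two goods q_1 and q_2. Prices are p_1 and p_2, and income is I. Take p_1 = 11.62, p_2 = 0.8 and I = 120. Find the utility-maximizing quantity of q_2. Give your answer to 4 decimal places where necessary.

q_2* = 55.95

Let q_1' = q_1−4, q_2' = q_2−20. MRS = q_2'/q_1' = p_1/p_2.
After buying the subsistence bundle (4, 20), a share 0.5 of the remaining income goes to q_1: q_1* = 4 + 0.5·(I − 4p_1 − 20p_2)/p_1.
Discretionary income = 120 − 4·11.62 − 20·0.8 = 57.52; q_2* = 20 + 0.5·57.52/0.8 = 55.95.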